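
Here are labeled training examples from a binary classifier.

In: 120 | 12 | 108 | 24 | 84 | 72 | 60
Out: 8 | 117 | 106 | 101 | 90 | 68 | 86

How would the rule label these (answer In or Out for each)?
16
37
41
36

The pattern is that an item is 'In' exactly when: multiple of 12.

Out, Out, Out, In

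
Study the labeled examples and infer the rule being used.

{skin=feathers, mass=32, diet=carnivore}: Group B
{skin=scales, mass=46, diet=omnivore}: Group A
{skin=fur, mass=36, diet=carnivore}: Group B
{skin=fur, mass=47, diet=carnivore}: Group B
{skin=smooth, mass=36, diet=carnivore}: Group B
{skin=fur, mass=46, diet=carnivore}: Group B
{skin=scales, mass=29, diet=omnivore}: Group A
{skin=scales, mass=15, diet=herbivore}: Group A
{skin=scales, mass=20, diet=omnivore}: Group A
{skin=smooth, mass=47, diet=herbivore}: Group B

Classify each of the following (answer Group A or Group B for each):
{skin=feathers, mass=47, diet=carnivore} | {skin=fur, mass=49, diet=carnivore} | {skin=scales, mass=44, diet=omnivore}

'Group A' ⟺ skin is scales.
{skin=feathers, mass=47, diet=carnivore}: skin is feathers, fails the rule → Group B.
{skin=fur, mass=49, diet=carnivore}: skin is fur, fails the rule → Group B.
{skin=scales, mass=44, diet=omnivore}: skin is scales, checks out → Group A.

Group B, Group B, Group A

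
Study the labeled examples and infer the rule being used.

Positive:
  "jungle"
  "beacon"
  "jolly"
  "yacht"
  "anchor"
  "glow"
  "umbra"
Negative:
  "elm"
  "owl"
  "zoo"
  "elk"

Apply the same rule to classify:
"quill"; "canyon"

All 'Positive' examples share one property — length ≥ 4 — and every 'Negative' example lacks it.
Positive: "quill", since length 5.
Positive: "canyon", since length 6.

Positive, Positive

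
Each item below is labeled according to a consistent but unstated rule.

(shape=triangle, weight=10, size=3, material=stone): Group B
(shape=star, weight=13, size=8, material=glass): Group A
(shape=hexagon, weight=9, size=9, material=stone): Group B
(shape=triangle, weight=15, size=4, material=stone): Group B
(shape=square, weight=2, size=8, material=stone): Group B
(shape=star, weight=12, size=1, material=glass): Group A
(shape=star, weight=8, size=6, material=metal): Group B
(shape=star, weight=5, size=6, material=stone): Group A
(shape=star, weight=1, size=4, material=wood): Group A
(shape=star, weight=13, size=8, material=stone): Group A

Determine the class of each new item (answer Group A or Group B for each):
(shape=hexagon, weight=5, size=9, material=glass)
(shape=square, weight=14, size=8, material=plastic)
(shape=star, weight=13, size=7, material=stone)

Group B, Group B, Group A

The classifier is using: shape is star AND weight ≠ 8.
Group B: (shape=hexagon, weight=5, size=9, material=glass), since shape is hexagon, weight = 5. Group B: (shape=square, weight=14, size=8, material=plastic), since shape is square, weight = 14. Group A: (shape=star, weight=13, size=7, material=stone), since shape is star, weight = 13.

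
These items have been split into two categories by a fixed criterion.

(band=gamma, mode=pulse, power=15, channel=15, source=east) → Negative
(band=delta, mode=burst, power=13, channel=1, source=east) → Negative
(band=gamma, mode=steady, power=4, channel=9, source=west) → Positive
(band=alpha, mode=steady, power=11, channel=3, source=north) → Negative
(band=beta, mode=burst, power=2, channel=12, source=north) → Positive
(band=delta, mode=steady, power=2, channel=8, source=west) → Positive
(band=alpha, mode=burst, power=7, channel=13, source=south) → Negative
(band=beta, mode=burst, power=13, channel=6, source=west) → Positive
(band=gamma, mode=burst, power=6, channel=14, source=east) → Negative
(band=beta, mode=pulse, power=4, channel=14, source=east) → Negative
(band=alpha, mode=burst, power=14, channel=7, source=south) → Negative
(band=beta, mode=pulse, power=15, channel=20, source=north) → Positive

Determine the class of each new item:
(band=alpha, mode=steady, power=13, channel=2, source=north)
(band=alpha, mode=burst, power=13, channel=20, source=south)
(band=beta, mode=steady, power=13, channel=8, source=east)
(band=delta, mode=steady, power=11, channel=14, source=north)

Negative, Negative, Negative, Positive

The rule appears to be: source is not east AND band is not alpha.
(band=alpha, mode=steady, power=13, channel=2, source=north): source is north, band is alpha — doesn't qualify, so Negative.
(band=alpha, mode=burst, power=13, channel=20, source=south): source is south, band is alpha — doesn't qualify, so Negative.
(band=beta, mode=steady, power=13, channel=8, source=east): source is east, band is beta — doesn't qualify, so Negative.
(band=delta, mode=steady, power=11, channel=14, source=north): source is north, band is delta — has this property, so Positive.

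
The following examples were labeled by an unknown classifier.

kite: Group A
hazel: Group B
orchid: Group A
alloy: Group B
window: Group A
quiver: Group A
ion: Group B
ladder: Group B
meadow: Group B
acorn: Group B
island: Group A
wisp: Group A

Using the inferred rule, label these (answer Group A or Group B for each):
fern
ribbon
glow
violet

Group B, Group A, Group B, Group A

One predicate separates the groups cleanly: even length AND contains 'i'.
fern → length 4, no 'i' → Group B. ribbon → length 6, has 'i' → Group A. glow → length 4, no 'i' → Group B. violet → length 6, has 'i' → Group A.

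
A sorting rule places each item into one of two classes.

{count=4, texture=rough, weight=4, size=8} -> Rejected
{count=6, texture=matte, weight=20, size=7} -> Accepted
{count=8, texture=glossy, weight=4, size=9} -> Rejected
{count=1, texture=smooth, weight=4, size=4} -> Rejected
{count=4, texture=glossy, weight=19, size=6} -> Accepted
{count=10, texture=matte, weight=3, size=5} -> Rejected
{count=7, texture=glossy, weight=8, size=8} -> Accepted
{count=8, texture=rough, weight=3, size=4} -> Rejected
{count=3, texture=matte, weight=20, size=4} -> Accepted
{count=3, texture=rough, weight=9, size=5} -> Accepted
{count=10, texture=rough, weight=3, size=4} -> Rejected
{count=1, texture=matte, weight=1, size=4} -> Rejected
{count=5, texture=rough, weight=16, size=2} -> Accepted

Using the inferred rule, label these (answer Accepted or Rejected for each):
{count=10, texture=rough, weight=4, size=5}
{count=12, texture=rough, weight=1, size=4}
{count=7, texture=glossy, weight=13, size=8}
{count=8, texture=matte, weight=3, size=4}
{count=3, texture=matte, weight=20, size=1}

Rejected, Rejected, Accepted, Rejected, Accepted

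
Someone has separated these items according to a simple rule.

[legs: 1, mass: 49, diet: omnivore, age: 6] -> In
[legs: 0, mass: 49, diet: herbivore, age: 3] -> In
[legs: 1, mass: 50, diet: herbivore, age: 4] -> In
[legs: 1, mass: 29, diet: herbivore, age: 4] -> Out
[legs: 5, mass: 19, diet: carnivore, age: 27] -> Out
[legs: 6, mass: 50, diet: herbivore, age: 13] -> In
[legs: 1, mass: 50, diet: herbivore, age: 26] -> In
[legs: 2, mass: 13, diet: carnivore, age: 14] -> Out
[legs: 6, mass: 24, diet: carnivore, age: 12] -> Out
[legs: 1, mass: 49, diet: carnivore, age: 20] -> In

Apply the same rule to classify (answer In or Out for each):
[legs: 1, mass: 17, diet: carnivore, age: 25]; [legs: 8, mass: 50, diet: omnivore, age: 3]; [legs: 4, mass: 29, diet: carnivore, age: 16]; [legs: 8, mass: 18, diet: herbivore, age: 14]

Out, In, Out, Out

Rule: mass ≥ 49. This holds for each 'In' example and fails for each 'Out' one.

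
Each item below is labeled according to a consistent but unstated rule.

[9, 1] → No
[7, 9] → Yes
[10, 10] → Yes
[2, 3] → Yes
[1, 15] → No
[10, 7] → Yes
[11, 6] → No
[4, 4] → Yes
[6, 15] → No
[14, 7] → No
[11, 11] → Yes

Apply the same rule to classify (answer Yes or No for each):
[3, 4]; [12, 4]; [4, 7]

Yes, No, Yes

The simplest hypothesis consistent with all the labels is: |first − second| ≤ 3.
[3, 4] → |3−4| = 1 → Yes.
[12, 4] → |12−4| = 8 → No.
[4, 7] → |4−7| = 3 → Yes.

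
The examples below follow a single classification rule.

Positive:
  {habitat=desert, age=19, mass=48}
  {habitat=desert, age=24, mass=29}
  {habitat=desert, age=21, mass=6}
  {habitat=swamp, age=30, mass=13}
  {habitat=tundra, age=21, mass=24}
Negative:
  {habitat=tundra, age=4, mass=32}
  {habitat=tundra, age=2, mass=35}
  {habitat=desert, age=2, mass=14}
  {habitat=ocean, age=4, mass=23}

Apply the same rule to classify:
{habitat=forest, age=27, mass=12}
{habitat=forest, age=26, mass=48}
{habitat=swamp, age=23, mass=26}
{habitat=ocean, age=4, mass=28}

The common property of the 'Positive' items is: age ≥ 19. No 'Negative' item has it.
{habitat=forest, age=27, mass=12} → age = 27 → Positive. {habitat=forest, age=26, mass=48} → age = 26 → Positive. {habitat=swamp, age=23, mass=26} → age = 23 → Positive. {habitat=ocean, age=4, mass=28} → age = 4 → Negative.

Positive, Positive, Positive, Negative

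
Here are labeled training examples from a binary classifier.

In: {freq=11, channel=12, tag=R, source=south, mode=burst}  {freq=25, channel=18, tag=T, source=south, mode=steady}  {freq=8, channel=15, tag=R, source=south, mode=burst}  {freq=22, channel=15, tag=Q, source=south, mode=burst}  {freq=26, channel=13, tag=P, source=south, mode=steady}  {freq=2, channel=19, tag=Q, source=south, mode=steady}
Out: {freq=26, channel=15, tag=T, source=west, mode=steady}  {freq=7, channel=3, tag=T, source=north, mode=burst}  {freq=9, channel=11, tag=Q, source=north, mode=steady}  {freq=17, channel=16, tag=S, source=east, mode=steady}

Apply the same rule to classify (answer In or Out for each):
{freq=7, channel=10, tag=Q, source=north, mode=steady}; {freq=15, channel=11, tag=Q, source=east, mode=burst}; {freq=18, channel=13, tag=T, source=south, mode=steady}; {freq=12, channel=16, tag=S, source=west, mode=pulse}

Out, Out, In, Out

All 'In' examples share one property — source is south — and every 'Out' example lacks it.
{freq=7, channel=10, tag=Q, source=north, mode=steady}: source is north — does not satisfy this, so Out. {freq=15, channel=11, tag=Q, source=east, mode=burst}: source is east — does not satisfy this, so Out. {freq=18, channel=13, tag=T, source=south, mode=steady}: source is south — satisfies this, so In. {freq=12, channel=16, tag=S, source=west, mode=pulse}: source is west — does not satisfy this, so Out.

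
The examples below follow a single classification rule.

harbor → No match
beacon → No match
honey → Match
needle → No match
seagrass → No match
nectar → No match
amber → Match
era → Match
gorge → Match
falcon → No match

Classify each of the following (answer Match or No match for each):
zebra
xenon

Match, Match

Every 'Match' example satisfies: odd length. None of the 'No match' examples do.
Match: zebra, since length 5. Match: xenon, since length 5.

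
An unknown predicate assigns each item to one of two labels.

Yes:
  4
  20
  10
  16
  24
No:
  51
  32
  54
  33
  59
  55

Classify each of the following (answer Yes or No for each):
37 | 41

No, No

One predicate separates the groups cleanly: at most 24.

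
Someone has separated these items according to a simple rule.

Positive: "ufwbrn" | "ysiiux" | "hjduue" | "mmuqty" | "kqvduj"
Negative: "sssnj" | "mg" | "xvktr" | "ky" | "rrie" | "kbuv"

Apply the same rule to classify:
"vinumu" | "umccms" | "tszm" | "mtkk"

Positive, Positive, Negative, Negative

The common property of the 'Positive' items is: length 6. No 'Negative' item has it.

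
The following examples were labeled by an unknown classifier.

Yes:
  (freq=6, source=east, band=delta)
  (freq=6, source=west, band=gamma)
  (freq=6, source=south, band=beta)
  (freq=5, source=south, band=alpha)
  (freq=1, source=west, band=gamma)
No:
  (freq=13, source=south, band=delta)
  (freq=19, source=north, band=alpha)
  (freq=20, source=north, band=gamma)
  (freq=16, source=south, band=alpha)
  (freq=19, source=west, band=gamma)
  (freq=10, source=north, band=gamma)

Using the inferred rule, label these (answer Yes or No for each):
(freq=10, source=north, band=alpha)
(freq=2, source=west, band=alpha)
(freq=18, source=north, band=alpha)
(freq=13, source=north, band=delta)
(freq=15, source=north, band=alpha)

One predicate separates the groups cleanly: freq ≤ 6.

No, Yes, No, No, No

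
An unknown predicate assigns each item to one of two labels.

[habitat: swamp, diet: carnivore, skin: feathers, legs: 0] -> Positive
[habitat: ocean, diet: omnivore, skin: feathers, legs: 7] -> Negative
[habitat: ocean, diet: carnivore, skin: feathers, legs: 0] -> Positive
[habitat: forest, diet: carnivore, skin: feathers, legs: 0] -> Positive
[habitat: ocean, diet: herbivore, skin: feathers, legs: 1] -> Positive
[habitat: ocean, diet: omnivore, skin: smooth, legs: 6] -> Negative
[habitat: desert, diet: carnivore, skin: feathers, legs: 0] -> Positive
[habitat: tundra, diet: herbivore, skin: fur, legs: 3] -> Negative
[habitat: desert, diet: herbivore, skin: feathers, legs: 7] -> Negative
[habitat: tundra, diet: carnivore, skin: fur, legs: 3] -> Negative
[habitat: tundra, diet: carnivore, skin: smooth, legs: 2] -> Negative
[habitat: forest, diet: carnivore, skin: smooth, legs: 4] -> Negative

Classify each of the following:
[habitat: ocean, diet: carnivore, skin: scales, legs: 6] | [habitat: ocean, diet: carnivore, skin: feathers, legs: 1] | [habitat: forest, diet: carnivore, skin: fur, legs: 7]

Negative, Positive, Negative

The simplest hypothesis consistent with all the labels is: legs ≤ 1.
[habitat: ocean, diet: carnivore, skin: scales, legs: 6]: Negative (legs = 6). [habitat: ocean, diet: carnivore, skin: feathers, legs: 1]: Positive (legs = 1). [habitat: forest, diet: carnivore, skin: fur, legs: 7]: Negative (legs = 7).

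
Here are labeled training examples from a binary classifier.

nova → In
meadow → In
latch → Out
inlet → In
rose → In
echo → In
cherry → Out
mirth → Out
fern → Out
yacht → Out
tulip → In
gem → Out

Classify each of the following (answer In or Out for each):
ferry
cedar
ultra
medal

Out, In, In, In

The pattern is that an item is 'In' exactly when: has ≥ 2 vowels.
Out: ferry, since 1 vowel. In: cedar, since 2 vowels. In: ultra, since 2 vowels. In: medal, since 2 vowels.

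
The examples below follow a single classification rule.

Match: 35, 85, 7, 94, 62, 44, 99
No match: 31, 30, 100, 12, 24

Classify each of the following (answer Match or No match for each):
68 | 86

Match, Match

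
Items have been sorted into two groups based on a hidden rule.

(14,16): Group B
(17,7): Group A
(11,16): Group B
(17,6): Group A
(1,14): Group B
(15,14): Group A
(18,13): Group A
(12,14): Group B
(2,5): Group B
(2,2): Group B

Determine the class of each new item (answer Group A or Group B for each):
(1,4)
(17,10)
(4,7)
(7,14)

Group B, Group A, Group B, Group B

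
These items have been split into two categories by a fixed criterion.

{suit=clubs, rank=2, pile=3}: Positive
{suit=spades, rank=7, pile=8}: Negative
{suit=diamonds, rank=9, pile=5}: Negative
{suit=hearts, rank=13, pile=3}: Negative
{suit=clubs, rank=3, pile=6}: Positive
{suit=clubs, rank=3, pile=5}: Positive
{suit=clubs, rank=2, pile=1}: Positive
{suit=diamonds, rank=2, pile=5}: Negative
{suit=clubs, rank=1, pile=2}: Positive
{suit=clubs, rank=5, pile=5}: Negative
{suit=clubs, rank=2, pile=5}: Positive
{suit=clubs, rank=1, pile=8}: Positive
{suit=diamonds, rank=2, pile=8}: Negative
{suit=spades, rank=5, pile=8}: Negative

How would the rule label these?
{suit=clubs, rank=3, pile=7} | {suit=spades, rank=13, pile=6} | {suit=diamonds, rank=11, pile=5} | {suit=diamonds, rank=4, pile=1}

Positive, Negative, Negative, Negative

'Positive' ⟺ suit is clubs AND rank ≤ 3.
Positive: {suit=clubs, rank=3, pile=7}, since suit is clubs, rank = 3. Negative: {suit=spades, rank=13, pile=6}, since suit is spades, rank = 13. Negative: {suit=diamonds, rank=11, pile=5}, since suit is diamonds, rank = 11. Negative: {suit=diamonds, rank=4, pile=1}, since suit is diamonds, rank = 4.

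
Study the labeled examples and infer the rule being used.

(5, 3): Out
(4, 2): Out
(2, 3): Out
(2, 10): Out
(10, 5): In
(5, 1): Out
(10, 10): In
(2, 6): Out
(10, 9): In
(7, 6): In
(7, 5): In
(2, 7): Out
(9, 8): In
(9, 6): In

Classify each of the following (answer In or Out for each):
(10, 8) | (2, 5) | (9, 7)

In, Out, In

A rule that fits every label: first ≥ 6 — true of each 'In' example, false of each 'Out' one.
(10, 8): first 10 — fits, so In.
(2, 5): first 2 — does not pass, so Out.
(9, 7): first 9 — fits, so In.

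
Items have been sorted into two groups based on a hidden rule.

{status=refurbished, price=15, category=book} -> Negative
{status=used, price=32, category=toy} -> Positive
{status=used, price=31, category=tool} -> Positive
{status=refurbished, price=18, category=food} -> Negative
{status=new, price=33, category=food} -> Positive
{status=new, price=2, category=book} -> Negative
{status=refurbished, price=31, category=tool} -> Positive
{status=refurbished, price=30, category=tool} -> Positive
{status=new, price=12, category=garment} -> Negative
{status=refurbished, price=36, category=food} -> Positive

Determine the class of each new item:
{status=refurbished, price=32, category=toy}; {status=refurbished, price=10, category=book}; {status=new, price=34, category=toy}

'Positive' ⟺ price ≥ 30.
{status=refurbished, price=32, category=toy}: Positive (price = 32). {status=refurbished, price=10, category=book}: Negative (price = 10). {status=new, price=34, category=toy}: Positive (price = 34).

Positive, Negative, Positive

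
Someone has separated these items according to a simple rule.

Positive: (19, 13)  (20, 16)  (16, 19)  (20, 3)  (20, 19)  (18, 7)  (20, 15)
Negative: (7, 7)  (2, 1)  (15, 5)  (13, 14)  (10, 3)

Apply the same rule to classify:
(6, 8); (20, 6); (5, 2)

Negative, Positive, Negative

The simplest hypothesis consistent with all the labels is: first ≥ 16.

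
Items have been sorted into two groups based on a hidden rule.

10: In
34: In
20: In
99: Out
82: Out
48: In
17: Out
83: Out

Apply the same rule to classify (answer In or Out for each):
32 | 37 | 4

The classifier is using: even AND at most 48.
32 → 32 is even, 32 ≤ 48 → In. 37 → 37 is odd, 37 ≤ 48 → Out. 4 → 4 is even, 4 ≤ 48 → In.

In, Out, In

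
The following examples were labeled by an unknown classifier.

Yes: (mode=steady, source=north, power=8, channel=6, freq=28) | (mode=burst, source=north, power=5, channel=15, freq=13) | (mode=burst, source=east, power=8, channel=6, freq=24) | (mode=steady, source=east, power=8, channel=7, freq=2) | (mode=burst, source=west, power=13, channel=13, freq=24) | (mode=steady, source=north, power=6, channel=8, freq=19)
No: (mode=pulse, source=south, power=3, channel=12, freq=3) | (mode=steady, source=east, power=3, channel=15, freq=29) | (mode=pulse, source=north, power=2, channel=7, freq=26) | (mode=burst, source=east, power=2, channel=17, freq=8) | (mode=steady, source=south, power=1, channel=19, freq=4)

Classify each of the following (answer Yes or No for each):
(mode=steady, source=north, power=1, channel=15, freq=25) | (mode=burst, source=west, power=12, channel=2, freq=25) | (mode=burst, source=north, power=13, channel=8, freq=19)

No, Yes, Yes

One predicate separates the groups cleanly: power ≥ 5.
(mode=steady, source=north, power=1, channel=15, freq=25) → power = 1 → No.
(mode=burst, source=west, power=12, channel=2, freq=25) → power = 12 → Yes.
(mode=burst, source=north, power=13, channel=8, freq=19) → power = 13 → Yes.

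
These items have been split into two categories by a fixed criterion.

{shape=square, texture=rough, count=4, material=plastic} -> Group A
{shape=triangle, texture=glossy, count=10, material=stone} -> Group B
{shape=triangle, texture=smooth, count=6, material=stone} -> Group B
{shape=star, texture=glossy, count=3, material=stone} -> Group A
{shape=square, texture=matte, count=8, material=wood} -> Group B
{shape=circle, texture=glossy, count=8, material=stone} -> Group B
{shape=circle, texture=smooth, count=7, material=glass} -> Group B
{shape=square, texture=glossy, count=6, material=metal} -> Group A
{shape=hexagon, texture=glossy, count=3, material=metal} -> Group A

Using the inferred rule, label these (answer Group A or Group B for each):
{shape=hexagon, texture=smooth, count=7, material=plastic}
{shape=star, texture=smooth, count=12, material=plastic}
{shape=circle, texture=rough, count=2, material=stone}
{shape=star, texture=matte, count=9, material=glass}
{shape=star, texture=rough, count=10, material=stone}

Group B, Group B, Group A, Group B, Group B

The classifier is using: material is metal OR count ≤ 4.
{shape=hexagon, texture=smooth, count=7, material=plastic} — material is plastic, count = 7, hence Group B. {shape=star, texture=smooth, count=12, material=plastic} — material is plastic, count = 12, hence Group B. {shape=circle, texture=rough, count=2, material=stone} — material is stone, count = 2, hence Group A. {shape=star, texture=matte, count=9, material=glass} — material is glass, count = 9, hence Group B. {shape=star, texture=rough, count=10, material=stone} — material is stone, count = 10, hence Group B.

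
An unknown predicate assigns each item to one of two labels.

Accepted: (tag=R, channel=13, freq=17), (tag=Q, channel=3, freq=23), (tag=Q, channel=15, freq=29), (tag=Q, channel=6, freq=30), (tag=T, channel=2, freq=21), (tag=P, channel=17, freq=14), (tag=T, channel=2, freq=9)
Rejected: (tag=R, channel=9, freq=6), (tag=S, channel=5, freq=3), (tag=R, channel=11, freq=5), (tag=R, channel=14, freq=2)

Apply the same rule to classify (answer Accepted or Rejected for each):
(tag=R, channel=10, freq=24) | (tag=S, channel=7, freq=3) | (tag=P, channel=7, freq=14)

Accepted, Rejected, Accepted

Rule: freq ≥ 9. This holds for each 'Accepted' example and fails for each 'Rejected' one.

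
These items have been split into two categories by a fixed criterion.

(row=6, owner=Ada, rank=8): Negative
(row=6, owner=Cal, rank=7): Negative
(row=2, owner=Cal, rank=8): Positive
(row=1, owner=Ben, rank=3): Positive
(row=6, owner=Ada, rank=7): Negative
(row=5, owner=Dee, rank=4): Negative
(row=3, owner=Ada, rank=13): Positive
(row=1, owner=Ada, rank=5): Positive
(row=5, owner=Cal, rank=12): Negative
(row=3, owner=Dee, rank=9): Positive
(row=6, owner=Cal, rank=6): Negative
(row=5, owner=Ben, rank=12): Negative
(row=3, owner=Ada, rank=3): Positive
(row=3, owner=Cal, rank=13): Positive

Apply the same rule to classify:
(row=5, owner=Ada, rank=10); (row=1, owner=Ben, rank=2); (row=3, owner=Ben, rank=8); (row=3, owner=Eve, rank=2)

The simplest hypothesis consistent with all the labels is: row ≤ 3.
Negative: (row=5, owner=Ada, rank=10), since row = 5. Positive: (row=1, owner=Ben, rank=2), since row = 1. Positive: (row=3, owner=Ben, rank=8), since row = 3. Positive: (row=3, owner=Eve, rank=2), since row = 3.

Negative, Positive, Positive, Positive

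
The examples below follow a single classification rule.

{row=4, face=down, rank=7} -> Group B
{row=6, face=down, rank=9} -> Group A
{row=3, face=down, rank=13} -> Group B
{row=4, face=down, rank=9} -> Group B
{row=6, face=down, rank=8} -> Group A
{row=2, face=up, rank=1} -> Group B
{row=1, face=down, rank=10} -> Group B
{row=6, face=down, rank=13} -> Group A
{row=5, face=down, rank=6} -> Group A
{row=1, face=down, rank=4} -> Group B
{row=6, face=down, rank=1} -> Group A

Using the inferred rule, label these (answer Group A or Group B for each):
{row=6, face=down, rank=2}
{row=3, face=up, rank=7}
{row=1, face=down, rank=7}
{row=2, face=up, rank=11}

The pattern is that an item is 'Group A' exactly when: row ≥ 5.
{row=6, face=down, rank=2} — row = 6, hence Group A.
{row=3, face=up, rank=7} — row = 3, hence Group B.
{row=1, face=down, rank=7} — row = 1, hence Group B.
{row=2, face=up, rank=11} — row = 2, hence Group B.

Group A, Group B, Group B, Group B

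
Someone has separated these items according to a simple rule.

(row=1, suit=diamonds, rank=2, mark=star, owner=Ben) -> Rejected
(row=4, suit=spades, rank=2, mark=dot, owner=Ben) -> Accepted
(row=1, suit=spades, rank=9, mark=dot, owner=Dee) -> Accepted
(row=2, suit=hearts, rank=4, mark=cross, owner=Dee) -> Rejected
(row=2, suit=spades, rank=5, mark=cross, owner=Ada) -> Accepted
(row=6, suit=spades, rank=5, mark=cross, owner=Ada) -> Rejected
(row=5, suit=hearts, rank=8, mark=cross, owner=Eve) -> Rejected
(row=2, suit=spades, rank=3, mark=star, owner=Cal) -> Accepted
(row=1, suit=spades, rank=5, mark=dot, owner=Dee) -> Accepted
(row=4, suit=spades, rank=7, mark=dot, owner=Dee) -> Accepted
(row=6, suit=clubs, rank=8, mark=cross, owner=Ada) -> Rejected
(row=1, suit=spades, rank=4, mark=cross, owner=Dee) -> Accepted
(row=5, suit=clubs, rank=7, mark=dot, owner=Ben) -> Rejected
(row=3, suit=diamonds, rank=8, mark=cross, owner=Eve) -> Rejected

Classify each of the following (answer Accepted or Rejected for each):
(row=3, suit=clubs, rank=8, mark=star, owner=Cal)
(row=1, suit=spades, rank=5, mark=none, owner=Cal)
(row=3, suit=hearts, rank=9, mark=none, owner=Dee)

'Accepted' ⟺ suit is spades AND row ≤ 4.
(row=3, suit=clubs, rank=8, mark=star, owner=Cal) → suit is clubs, row = 3 → Rejected. (row=1, suit=spades, rank=5, mark=none, owner=Cal) → suit is spades, row = 1 → Accepted. (row=3, suit=hearts, rank=9, mark=none, owner=Dee) → suit is hearts, row = 3 → Rejected.

Rejected, Accepted, Rejected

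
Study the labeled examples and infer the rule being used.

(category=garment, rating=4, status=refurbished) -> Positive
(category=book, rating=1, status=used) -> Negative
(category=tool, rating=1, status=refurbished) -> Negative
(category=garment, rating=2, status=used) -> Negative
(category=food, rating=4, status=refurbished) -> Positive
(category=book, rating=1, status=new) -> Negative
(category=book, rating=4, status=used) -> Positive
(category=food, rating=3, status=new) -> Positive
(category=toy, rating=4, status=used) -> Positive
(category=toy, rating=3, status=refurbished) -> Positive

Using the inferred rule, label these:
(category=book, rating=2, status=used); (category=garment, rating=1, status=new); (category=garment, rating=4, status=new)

The classifier is using: rating ≥ 3.

Negative, Negative, Positive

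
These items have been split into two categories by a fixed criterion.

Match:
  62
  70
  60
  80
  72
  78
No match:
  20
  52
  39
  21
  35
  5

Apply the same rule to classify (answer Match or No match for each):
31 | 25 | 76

No match, No match, Match

One predicate separates the groups cleanly: at least 60.
31 → 31 < 60 → No match.
25 → 25 < 60 → No match.
76 → 76 ≥ 60 → Match.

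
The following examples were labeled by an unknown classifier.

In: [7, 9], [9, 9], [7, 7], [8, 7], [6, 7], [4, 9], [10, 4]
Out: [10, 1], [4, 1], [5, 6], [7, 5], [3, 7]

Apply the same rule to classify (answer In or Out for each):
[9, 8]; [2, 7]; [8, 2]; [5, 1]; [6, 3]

In, Out, Out, Out, Out

The distinguishing property — sum ≥ 13 — holds for all the 'In' cases and none of the 'Out' cases.
In: [9, 8], since 9+8 = 17.
Out: [2, 7], since 2+7 = 9.
Out: [8, 2], since 8+2 = 10.
Out: [5, 1], since 5+1 = 6.
Out: [6, 3], since 6+3 = 9.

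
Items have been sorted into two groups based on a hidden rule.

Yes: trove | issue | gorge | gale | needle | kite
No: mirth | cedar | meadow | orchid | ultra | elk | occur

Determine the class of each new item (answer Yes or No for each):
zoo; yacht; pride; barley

No, No, Yes, No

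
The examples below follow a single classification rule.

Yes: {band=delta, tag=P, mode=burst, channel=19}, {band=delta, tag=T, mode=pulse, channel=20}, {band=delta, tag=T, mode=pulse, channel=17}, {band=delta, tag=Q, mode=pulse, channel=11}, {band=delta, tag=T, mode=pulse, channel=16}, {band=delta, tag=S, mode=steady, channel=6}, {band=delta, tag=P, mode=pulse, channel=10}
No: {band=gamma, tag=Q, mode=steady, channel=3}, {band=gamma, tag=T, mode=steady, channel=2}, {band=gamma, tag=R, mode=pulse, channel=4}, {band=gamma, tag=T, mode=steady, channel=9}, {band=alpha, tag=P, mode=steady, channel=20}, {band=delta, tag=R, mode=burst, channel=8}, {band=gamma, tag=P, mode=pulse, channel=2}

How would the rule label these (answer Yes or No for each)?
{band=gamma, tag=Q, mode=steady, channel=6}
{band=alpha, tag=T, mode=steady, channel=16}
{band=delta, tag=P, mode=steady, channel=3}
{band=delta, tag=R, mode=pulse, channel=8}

No, No, Yes, No

'Yes' ⟺ band is delta AND channel ≠ 8.
{band=gamma, tag=Q, mode=steady, channel=6} → band is gamma, channel = 6 → No.
{band=alpha, tag=T, mode=steady, channel=16} → band is alpha, channel = 16 → No.
{band=delta, tag=P, mode=steady, channel=3} → band is delta, channel = 3 → Yes.
{band=delta, tag=R, mode=pulse, channel=8} → band is delta, channel = 8 → No.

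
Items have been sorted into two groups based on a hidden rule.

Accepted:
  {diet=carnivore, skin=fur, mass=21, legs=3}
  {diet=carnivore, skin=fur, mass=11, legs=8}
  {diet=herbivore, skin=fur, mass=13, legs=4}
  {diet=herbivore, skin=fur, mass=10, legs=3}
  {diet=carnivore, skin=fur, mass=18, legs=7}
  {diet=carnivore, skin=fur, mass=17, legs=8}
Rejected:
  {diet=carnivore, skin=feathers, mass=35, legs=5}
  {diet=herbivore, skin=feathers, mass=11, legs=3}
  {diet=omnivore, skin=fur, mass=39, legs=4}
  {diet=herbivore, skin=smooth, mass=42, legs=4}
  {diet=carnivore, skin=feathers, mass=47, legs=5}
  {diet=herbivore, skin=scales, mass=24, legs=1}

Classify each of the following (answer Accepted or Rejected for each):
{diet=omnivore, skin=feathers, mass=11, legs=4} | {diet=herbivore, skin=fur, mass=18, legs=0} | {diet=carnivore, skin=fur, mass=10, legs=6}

The classifier is using: skin is fur AND mass ≤ 21.
{diet=omnivore, skin=feathers, mass=11, legs=4}: skin is feathers, mass = 11, does not satisfy this → Rejected.
{diet=herbivore, skin=fur, mass=18, legs=0}: skin is fur, mass = 18, checks out → Accepted.
{diet=carnivore, skin=fur, mass=10, legs=6}: skin is fur, mass = 10, checks out → Accepted.

Rejected, Accepted, Accepted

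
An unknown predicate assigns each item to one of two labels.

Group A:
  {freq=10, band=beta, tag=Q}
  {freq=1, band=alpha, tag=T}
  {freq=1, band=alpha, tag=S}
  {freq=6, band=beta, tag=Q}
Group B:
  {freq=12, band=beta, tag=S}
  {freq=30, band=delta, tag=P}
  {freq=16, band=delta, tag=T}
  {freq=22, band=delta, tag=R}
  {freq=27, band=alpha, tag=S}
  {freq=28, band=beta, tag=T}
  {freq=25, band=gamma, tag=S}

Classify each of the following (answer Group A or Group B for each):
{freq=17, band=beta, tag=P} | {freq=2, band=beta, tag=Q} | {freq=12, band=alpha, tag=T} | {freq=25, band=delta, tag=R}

Group B, Group A, Group B, Group B

'Group A' ⟺ freq ≤ 10.
Group B: {freq=17, band=beta, tag=P}, since freq = 17. Group A: {freq=2, band=beta, tag=Q}, since freq = 2. Group B: {freq=12, band=alpha, tag=T}, since freq = 12. Group B: {freq=25, band=delta, tag=R}, since freq = 25.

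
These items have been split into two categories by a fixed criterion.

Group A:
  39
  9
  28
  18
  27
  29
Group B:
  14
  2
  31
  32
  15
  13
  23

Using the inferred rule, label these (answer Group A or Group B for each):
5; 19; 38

Group B, Group A, Group A

One predicate separates the groups cleanly: digit sum ≥ 7.
5: digit sum 5, fails the rule → Group B.
19: digit sum 1+9 = 10, meets the rule → Group A.
38: digit sum 3+8 = 11, meets the rule → Group A.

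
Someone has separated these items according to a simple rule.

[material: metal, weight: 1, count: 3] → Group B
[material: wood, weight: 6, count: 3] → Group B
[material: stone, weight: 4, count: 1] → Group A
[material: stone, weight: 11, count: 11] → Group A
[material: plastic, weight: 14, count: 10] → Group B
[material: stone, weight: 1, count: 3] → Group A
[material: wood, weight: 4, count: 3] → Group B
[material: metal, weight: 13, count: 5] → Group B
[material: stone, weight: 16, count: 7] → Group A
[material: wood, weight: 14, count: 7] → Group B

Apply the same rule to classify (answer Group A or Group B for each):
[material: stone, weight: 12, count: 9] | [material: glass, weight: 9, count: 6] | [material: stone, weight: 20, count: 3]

The common property of the 'Group A' items is: material is stone. No 'Group B' item has it.
[material: stone, weight: 12, count: 9] → material is stone → Group A. [material: glass, weight: 9, count: 6] → material is glass → Group B. [material: stone, weight: 20, count: 3] → material is stone → Group A.

Group A, Group B, Group A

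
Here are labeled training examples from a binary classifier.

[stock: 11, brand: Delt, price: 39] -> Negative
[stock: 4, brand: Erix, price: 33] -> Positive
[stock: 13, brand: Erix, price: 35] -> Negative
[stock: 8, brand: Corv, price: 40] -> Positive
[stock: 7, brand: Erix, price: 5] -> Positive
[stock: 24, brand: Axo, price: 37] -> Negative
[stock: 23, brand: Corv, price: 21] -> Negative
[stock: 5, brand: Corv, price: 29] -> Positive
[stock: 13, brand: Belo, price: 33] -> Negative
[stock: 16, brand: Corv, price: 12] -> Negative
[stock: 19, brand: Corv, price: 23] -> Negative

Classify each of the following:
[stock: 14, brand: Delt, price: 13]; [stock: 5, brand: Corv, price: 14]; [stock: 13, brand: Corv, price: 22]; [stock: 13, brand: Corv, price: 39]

Negative, Positive, Negative, Negative

The pattern is that an item is 'Positive' exactly when: stock ≤ 8.
[stock: 14, brand: Delt, price: 13]: stock = 14, doesn't match → Negative. [stock: 5, brand: Corv, price: 14]: stock = 5, checks out → Positive. [stock: 13, brand: Corv, price: 22]: stock = 13, doesn't match → Negative. [stock: 13, brand: Corv, price: 39]: stock = 13, doesn't match → Negative.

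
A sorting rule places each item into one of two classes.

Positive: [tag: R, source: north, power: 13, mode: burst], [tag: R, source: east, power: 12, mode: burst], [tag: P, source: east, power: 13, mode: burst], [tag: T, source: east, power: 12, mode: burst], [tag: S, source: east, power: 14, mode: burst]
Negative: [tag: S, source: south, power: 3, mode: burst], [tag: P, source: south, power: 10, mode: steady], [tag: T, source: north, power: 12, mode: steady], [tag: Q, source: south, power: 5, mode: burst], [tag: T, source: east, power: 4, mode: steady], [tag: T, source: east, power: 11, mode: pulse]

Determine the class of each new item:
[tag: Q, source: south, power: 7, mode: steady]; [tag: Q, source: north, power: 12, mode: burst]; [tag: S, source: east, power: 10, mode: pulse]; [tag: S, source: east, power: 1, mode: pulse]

Negative, Positive, Negative, Negative

'Positive' ⟺ mode is burst AND power ≥ 10.
[tag: Q, source: south, power: 7, mode: steady]: mode is steady, power = 7 — does not fit, so Negative.
[tag: Q, source: north, power: 12, mode: burst]: mode is burst, power = 12 — fits, so Positive.
[tag: S, source: east, power: 10, mode: pulse]: mode is pulse, power = 10 — does not fit, so Negative.
[tag: S, source: east, power: 1, mode: pulse]: mode is pulse, power = 1 — does not fit, so Negative.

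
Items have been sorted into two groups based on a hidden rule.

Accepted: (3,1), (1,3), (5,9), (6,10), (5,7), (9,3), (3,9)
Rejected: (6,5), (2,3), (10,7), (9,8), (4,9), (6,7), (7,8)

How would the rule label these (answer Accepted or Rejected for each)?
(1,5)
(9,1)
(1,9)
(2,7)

One predicate separates the groups cleanly: sum is even.
(1,5) → 1+5 = 6 → Accepted. (9,1) → 9+1 = 10 → Accepted. (1,9) → 1+9 = 10 → Accepted. (2,7) → 2+7 = 9 → Rejected.

Accepted, Accepted, Accepted, Rejected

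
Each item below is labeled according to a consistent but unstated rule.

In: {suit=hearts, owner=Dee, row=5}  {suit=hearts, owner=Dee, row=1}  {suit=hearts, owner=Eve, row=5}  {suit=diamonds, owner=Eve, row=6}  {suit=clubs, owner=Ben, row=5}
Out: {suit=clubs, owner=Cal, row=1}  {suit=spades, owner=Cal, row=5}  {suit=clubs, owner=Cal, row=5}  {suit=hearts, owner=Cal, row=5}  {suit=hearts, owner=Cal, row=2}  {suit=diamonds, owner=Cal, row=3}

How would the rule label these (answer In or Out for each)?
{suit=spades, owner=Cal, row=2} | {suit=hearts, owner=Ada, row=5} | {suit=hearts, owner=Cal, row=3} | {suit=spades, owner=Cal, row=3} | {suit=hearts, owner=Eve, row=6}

Out, In, Out, Out, In

The classifier is using: owner is not Cal.
Out: {suit=spades, owner=Cal, row=2}, since owner is Cal. In: {suit=hearts, owner=Ada, row=5}, since owner is Ada. Out: {suit=hearts, owner=Cal, row=3}, since owner is Cal. Out: {suit=spades, owner=Cal, row=3}, since owner is Cal. In: {suit=hearts, owner=Eve, row=6}, since owner is Eve.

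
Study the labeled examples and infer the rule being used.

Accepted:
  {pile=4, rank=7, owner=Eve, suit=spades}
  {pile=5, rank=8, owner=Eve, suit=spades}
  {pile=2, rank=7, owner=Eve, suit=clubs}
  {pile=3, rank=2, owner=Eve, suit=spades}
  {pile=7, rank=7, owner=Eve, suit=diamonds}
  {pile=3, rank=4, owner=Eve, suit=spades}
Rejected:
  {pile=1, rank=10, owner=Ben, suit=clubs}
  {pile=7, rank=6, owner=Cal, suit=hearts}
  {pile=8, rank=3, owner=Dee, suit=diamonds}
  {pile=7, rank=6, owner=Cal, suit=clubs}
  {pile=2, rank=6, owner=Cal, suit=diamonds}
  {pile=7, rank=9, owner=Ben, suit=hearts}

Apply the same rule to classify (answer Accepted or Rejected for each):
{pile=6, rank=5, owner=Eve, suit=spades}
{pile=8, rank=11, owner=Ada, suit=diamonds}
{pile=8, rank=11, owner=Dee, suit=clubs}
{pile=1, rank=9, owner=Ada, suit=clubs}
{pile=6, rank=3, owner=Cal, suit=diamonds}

Checking candidate rules against both groups, what survives is: owner is Eve.

Accepted, Rejected, Rejected, Rejected, Rejected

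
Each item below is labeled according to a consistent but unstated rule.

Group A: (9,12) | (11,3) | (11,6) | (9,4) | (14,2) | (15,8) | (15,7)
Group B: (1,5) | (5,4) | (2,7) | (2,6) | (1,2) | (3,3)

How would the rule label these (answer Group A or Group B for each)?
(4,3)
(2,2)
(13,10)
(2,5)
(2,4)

The common property of the 'Group A' items is: sum ≥ 13. No 'Group B' item has it.
(4,3) — 4+3 = 7, hence Group B.
(2,2) — 2+2 = 4, hence Group B.
(13,10) — 13+10 = 23, hence Group A.
(2,5) — 2+5 = 7, hence Group B.
(2,4) — 2+4 = 6, hence Group B.

Group B, Group B, Group A, Group B, Group B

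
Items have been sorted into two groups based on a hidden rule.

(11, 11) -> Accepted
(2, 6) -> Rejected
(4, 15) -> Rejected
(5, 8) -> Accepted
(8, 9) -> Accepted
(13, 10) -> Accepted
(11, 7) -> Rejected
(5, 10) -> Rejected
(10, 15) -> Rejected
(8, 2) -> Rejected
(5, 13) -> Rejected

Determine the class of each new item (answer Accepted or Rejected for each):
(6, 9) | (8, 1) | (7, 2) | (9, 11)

Accepted, Rejected, Rejected, Accepted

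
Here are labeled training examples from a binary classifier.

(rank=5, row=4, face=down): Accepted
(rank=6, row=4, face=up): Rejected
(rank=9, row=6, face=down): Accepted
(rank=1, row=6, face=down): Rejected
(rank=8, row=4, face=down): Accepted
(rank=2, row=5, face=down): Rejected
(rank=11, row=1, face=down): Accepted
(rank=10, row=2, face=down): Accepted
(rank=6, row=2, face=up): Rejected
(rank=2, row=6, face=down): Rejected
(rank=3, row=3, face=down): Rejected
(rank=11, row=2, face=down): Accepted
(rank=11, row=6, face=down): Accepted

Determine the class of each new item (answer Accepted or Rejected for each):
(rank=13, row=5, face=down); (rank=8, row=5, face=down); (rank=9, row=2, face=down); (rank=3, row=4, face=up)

Accepted, Accepted, Accepted, Rejected

One predicate separates the groups cleanly: face is down AND rank ≥ 5.
(rank=13, row=5, face=down) — face is down, rank = 13, hence Accepted. (rank=8, row=5, face=down) — face is down, rank = 8, hence Accepted. (rank=9, row=2, face=down) — face is down, rank = 9, hence Accepted. (rank=3, row=4, face=up) — face is up, rank = 3, hence Rejected.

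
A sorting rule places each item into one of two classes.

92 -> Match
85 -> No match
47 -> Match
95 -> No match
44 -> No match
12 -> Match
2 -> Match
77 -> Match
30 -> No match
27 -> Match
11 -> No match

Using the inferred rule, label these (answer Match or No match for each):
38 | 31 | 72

'Match' ⟺ ≡ 2 (mod 5).

No match, No match, Match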